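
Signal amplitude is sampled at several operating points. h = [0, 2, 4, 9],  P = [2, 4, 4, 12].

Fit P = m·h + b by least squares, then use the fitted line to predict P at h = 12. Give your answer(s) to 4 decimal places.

The normal equations are: 101·m + 15·b = 132;  15·m + 4·b = 22.
(Σh·h = 101, Σh = 15, Σ1 = 4, Σh·P = 132, ΣP = 22.)
det = 101·4 − 15² = 179.
m = (132·4 − 15·22)/179 = 198/179; b = (101·22 − 15·132)/179 = 242/179.
At h = 12: P̂ = (198/179)·(12) + (242/179)·(1) = 2618/179.

P̂ = 14.6257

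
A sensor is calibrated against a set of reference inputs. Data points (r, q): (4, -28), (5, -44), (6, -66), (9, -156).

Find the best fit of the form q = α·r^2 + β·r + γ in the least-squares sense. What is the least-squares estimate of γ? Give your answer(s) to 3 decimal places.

Normal-equation sums: Σr^2·r^2 = 8738, Σr^2·r = 1134, Σr^2 = 158, Σr·r = 158, Σr = 24, Σ1 = 4.
For Xᵀq: Σr^2·q = -16560, Σr·q = -2132, Σq = -294.
Solving the 3×3 system (Gaussian elimination) gives α = -405/181, β = 623/181, γ = -1044/181.

γ = -5.768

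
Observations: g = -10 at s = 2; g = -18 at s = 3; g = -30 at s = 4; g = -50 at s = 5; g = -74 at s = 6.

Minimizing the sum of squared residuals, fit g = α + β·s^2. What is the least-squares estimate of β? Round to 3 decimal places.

β = -2.018

Compute the Gram sums: Σ1 = 5, Σs^2 = 90, Σs^2·s^2 = 2274.
Moment sums: Σg = -182, Σs^2·g = -4596.
det = 5·2274 − 90² = 3270.
α = ((-182)·2274 − 90·(-4596))/3270 = -38/545; β = (5·(-4596) − 90·(-182))/3270 = -220/109.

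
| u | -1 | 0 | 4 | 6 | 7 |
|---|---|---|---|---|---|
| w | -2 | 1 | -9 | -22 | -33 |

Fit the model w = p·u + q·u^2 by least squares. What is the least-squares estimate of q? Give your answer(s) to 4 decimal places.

q = -0.8327

AᵀA·[p, q]ᵀ = Aᵀw reads: 102·p + 622·q = -397;  622·p + 3954·q = -2555.
Δ = 102·3954 − 622² = 16424.
p = ((-397)·3954 − 622·(-2555))/16424 = 2434/2053; q = (102·(-2555) − 622·(-397))/16424 = -3419/4106.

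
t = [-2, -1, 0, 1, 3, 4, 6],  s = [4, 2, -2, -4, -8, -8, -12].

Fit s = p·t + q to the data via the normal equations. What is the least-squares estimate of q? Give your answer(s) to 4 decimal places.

Entries of AᵀA: Σt·t = 67, Σt = 11, Σ1 = 7.
Right-hand side: Σt·s = -142, Σs = -28.
So AᵀA·[p, q]ᵀ = Aᵀs: [[67, 11]; [11, 7]]·[p, q]ᵀ = [-142, -28]ᵀ.
Δ = 67·7 − 11² = 348.
p = ((-142)·7 − 11·(-28))/348 = -343/174; q = (67·(-28) − 11·(-142))/348 = -157/174.

q = -0.9023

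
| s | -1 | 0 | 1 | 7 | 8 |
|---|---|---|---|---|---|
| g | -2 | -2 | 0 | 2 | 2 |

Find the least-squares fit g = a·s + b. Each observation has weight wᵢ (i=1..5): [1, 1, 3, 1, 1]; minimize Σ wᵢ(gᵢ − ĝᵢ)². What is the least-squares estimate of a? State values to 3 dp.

The normal system XᵀWX·[a, b]ᵀ = XᵀWg is [[117, 17]; [17, 7]]·[a, b]ᵀ = [32, 0]ᵀ.
Eliminating b: 7·(row 1) − 17·(row 2) gives 530·a = 7·32 − 17·0 = 224, so a = 112/265.
Then b = (0 − 17·(112/265))/7 = -272/265.

a = 0.423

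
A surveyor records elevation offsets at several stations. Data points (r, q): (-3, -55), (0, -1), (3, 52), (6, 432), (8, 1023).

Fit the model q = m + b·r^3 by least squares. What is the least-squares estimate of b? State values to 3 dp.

Normal-equation sums: Σ1 = 5, Σr^3 = 728, Σr^3·r^3 = 310258.
And Σq = 1451, Σr^3·q = 619977.
Determinant 5·310258 − 728² = 1021306.
m = (1451·310258 − 728·619977)/1021306 = -44573/39281; b = (5·619977 − 728·1451)/1021306 = 2043557/1021306.

b = 2.001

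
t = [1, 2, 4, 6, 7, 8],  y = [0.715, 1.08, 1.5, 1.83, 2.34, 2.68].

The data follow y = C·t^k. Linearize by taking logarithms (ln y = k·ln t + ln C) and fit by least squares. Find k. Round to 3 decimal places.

k = 0.600

With ln yᵢ as the transformed response and ln tᵢ as the regressor:
XᵀX = [[13.7233, 7.8966]; [7.8966, 6]], rhs = [5.4025, 2.5872]ᵀ  (here Σln t = 7.8966, Σ(ln t)² = 13.7233, Σln y = 2.5872, Σln t·ln y = 5.4025).
Solving (det = 19.9843): k = 0.59971, ln C = -0.35806.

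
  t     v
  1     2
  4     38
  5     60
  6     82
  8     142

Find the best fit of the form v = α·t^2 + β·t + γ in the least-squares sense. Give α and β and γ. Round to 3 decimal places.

Entries of MᵀM: Σt^2·t^2 = 6274, Σt^2·t = 918, Σt^2 = 142, Σt·t = 142, Σt = 24, Σ1 = 5.
Moment sums: Σt^2·v = 14150, Σt·v = 2082, Σv = 324.
Normal equations: [[6274, 918, 142]; [918, 142, 24]; [142, 24, 5]]·[α, β, γ]ᵀ = [14150, 2082, 324]ᵀ.
Row-reducing yields α = 5051/2612, β = 6789/2612, γ = -3389/1306.

α = 1.934, β = 2.599, γ = -2.595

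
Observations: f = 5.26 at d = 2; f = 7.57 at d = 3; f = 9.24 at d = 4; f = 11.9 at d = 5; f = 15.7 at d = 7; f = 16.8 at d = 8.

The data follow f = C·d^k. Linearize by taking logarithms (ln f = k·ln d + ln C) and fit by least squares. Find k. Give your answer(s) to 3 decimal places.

Linearized form: ln f = k·ln d + ln C. From the 6 transformed points,
XᵀX = [[14.3101, 8.8128]; [8.8128, 6]], rhs = [21.6681, 13.9594]ᵀ  (here Σln d = 8.8128, Σ(ln d)² = 14.3101, Σln f = 13.9594, Σln d·ln f = 21.6681).
Solving (det = 8.1947): k = 0.85253, ln C = 1.07437.

k = 0.853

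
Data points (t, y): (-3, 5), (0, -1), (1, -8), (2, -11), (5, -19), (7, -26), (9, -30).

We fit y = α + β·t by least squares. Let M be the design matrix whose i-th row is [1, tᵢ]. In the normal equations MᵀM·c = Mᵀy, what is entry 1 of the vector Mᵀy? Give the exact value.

Entry 1 ↔ basis 1, so (Mᵀy)_{1} = Σᵢ yᵢ = (1)·(5) + (1)·(-1) + (1)·(-8) + (1)·(-11) + (1)·(-19) + (1)·(-26) + (1)·(-30) = -90.

-90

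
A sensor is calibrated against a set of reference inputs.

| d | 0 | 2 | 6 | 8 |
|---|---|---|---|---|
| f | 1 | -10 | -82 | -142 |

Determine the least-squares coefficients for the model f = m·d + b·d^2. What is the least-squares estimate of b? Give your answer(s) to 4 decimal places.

b = -2.0926

Setting ∂/∂m … = 0 gives: 104·m + 736·b = -1648;  736·m + 5408·b = -12080.
(Σd·d = 104, Σd·d^2 = 736, Σd^2·d^2 = 5408, Σd·f = -1648, Σd^2·f = -12080.)
Eliminating b: 5408·(row 1) − 736·(row 2) gives 20736·m = 5408·(-1648) − 736·(-12080) = -21504, so m = -28/27.
Then b = ((-12080) − 736·(-28/27))/5408 = -113/54.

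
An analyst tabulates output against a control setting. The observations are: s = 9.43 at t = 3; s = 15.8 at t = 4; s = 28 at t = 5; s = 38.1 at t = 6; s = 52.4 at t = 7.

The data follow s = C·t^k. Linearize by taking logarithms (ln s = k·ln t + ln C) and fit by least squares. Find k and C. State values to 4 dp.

k = 2.0526, C = 0.9723

Let Y = ln s. Fitting Y = k·ln t + ln C by least squares:
Σln t = 7.8320, Σ(ln t)² = 12.7160, Σln s = 15.9352, Σln t·ln s = 25.8804.
Normal system: [[12.7160, 7.8320]; [7.8320, 5]]·[k, ln C]ᵀ = [25.8804, 15.9352]ᵀ.
Solving (det = 2.2397): k = 2.05257, ln C = -0.02810, so C = exp(-0.02810) = 0.97229.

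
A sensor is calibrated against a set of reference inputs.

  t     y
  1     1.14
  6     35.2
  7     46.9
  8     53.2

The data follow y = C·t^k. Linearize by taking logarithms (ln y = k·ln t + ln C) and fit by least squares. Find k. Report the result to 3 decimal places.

Let Y = ln y. Fitting Y = k·ln t + ln C by least squares:
AᵀA = [[11.3210, 5.8171]; [5.8171, 4]], rhs = [22.1323, 11.5142]ᵀ  (here Σln t = 5.8171, Σ(ln t)² = 11.3210, Σln y = 11.5142, Σln t·ln y = 22.1323).
Slope k = (n·Σln t·ln y − Σln t·Σln y)/(n·Σ(ln t)² − (Σln t)²) = (4·22.1323 − 5.8171·11.5142)/11.4454 = 1.88285; ln C = (Σln y − k·Σln t)/n = 0.14036.

k = 1.883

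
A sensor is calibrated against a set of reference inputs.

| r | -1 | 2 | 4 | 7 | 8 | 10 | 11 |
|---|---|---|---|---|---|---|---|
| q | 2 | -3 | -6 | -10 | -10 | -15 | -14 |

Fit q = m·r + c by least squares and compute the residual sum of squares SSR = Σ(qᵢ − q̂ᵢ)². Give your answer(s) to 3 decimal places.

Normal-equation sums: Σr·r = 355, Σr = 41, Σ1 = 7.
Moment sums: Σr·q = -486, Σq = -56.
XᵀX·[m, c]ᵀ = Xᵀq becomes [[355, 41]; [41, 7]]·[m, c]ᵀ = [-486, -56]ᵀ.
det = 355·7 − 41² = 804.
m = ((-486)·7 − 41·(-56))/804 = -553/402; c = (355·(-56) − 41·(-486))/804 = 23/402.
Residuals: 38/67, -41/134, -223/402, -86/201, 127/134, -523/402, 72/67; SSR = 935/201.

SSR = 4.652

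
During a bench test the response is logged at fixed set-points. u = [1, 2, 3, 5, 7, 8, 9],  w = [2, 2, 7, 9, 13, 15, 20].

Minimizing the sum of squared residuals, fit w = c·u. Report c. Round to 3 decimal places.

Forming MᵀM = [[233]] and Mᵀw = [463]ᵀ gives MᵀM·[c]ᵀ = Mᵀw.
c = 463/233 = 1.98712.

c = 1.987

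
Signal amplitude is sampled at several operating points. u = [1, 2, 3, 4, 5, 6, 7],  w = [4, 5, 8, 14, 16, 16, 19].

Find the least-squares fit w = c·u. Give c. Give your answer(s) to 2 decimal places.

c = 2.88

From the data, Σu·u = 140.
Moment sums: Σu·w = 403.
Hence c = 403 / 140 ≈ 2.87857.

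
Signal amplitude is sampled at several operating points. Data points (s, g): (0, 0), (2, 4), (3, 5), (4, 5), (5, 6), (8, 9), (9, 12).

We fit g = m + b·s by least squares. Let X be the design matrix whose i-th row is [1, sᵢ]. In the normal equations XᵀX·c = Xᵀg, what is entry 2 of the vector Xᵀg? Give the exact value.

Entry 2 ↔ basis s, so (Xᵀg)_{2} = Σᵢ (s)·gᵢ = (0)·(0) + (2)·(4) + (3)·(5) + (4)·(5) + (5)·(6) + (8)·(9) + (9)·(12) = 253.

253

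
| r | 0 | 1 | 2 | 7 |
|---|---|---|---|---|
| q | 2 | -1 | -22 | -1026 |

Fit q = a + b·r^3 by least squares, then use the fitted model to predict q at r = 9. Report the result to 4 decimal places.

With design matrix X, XᵀX = [[4, 352]; [352, 117714]] and Xᵀq = [-1047, -352095]ᵀ.
Δ = 4·117714 − 352² = 346952.
a = ((-1047)·117714 − 352·(-352095))/346952 = 345441/173476; b = (4·(-352095) − 352·(-1047))/346952 = -259959/86738.
At r = 9: q̂ = (345441/173476)·(1) + (-259959/86738)·(729) = -378674781/173476.

q̂ = -2182.8655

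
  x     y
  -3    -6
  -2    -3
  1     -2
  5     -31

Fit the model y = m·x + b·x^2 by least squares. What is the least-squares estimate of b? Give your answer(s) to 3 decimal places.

Forming MᵀM = [[39, 91]; [91, 723]] and Mᵀy = [-133, -843]ᵀ gives MᵀM·[m, b]ᵀ = Mᵀy.
Eliminating b: 723·(row 1) − 91·(row 2) gives 19916·m = 723·(-133) − 91·(-843) = -19446, so m = -9723/9958.
Then b = ((-843) − 91·(-9723/9958))/723 = -799/766.

b = -1.043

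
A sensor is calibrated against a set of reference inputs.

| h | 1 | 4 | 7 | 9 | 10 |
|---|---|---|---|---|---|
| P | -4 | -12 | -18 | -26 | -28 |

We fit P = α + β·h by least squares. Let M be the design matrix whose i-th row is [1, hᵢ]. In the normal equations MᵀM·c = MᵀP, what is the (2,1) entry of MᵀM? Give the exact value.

31

Row 2 ↔ basis h, column 1 ↔ basis 1, so (MᵀM)_{2,1} = Σᵢ h = (1)·(1) + (4)·(1) + (7)·(1) + (9)·(1) + (10)·(1) = 31.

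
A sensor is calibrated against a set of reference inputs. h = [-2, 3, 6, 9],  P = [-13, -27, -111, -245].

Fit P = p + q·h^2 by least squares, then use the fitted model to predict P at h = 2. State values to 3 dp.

P̂ = -12.896

The normal equations are: 4·p + 130·q = -396;  130·p + 7954·q = -24136.
(Σ1 = 4, Σh^2 = 130, Σh^2·h^2 = 7954, ΣP = -396, Σh^2·P = -24136.)
Δ = 4·7954 − 130² = 14916.
p = ((-396)·7954 − 130·(-24136))/14916 = -3026/3729; q = (4·(-24136) − 130·(-396))/14916 = -11266/3729.
At h = 2: P̂ = (-3026/3729)·(1) + (-11266/3729)·(4) = -16030/1243.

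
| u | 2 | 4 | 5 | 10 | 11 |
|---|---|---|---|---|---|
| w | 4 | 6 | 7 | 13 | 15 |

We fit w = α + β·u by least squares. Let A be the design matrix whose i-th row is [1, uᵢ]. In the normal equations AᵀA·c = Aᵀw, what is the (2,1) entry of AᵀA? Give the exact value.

Row 2 ↔ basis u, column 1 ↔ basis 1, so (AᵀA)_{2,1} = Σᵢ u = (2)·(1) + (4)·(1) + (5)·(1) + (10)·(1) + (11)·(1) = 32.

32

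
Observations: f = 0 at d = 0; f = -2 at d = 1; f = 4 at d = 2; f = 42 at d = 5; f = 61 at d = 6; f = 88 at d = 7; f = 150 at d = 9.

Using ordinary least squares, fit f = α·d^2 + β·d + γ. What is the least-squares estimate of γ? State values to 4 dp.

γ = -0.6940

Sums needed: Σd^2·d^2 = 10900, Σd^2·d = 1422, Σd^2 = 196, Σd·d = 196, Σd = 30, Σ1 = 7.
And Σd^2·f = 19722, Σd·f = 2548, Σf = 343.
Normal equations: [[10900, 1422, 196]; [1422, 196, 30]; [196, 30, 7]]·[α, β, γ]ᵀ = [19722, 2548, 343]ᵀ.
Row-reducing yields α = 95981/45849, β = -31815/15283, γ = -31817/45849.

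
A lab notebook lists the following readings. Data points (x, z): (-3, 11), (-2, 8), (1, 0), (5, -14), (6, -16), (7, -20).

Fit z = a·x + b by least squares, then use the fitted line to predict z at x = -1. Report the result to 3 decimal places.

Forming MᵀM = [[124, 14]; [14, 6]] and Mᵀz = [-355, -31]ᵀ gives MᵀM·[a, b]ᵀ = Mᵀz.
det = 124·6 − 14² = 548.
a = ((-355)·6 − 14·(-31))/548 = -424/137; b = (124·(-31) − 14·(-355))/548 = 563/274.
At x = -1: ẑ = (-424/137)·(-1) + (563/274)·(1) = 1411/274.

ẑ = 5.150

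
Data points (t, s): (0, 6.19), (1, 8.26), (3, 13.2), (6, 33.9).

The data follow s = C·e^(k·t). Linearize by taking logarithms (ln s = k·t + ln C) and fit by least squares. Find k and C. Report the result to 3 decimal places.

k = 0.281, C = 6.095

With ln sᵢ as the transformed response and tᵢ as the regressor:
Σt = 10.0000, Σ(t)² = 46.0000, Σln s = 10.0380, Σt·ln s = 30.9926.
Normal system: [[46.0000, 10.0000]; [10.0000, 4]]·[k, ln C]ᵀ = [30.9926, 10.0380]ᵀ.
Solving (det = 84.0000): k = 0.28084, ln C = 1.80740, so C = exp(1.80740) = 6.09461.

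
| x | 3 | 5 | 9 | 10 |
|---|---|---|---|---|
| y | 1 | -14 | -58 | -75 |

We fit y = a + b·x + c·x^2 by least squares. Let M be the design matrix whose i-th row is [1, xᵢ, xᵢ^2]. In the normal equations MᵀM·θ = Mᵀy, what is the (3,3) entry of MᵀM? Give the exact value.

Row 3 ↔ basis x^2, column 3 ↔ basis x^2, so (MᵀM)_{3,3} = Σᵢ (x^2)·(x^2) = (9)·(9) + (25)·(25) + (81)·(81) + (100)·(100) = 17267.

17267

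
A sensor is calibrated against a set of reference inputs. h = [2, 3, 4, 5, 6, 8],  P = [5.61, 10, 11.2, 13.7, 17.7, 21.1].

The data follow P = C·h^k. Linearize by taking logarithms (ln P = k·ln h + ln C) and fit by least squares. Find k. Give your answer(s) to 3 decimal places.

Linearized form: ln P = k·ln h + ln C. From the 6 transformed points,
AᵀA = [[13.7340, 8.6587]; [8.6587, 6]], rhs = [22.7762, 14.9833]ᵀ  (here Σln h = 8.6587, Σ(ln h)² = 13.7340, Σln P = 14.9833, Σln h·ln P = 22.7762).
Solving (det = 7.4309): k = 0.93148, ln C = 1.15297.

k = 0.931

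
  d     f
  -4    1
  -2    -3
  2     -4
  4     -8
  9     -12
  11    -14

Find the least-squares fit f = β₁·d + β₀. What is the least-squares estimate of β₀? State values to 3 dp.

β₀ = -3.498

Forming MᵀM = [[242, 20]; [20, 6]] and Mᵀf = [-300, -40]ᵀ gives MᵀM·[β₁, β₀]ᵀ = Mᵀf.
det = 242·6 − 20² = 1052.
β₁ = ((-300)·6 − 20·(-40))/1052 = -250/263; β₀ = (242·(-40) − 20·(-300))/1052 = -920/263.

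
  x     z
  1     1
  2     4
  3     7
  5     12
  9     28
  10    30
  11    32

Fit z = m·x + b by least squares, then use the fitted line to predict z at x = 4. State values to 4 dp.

From the data, Σx·x = 341, Σx = 41, Σ1 = 7.
And Σx·z = 994, Σz = 114.
Δ = 341·7 − 41² = 706.
m = (994·7 − 41·114)/706 = 1142/353; b = (341·114 − 41·994)/706 = -940/353.
At x = 4: ẑ = (1142/353)·(4) + (-940/353)·(1) = 3628/353.

ẑ = 10.2776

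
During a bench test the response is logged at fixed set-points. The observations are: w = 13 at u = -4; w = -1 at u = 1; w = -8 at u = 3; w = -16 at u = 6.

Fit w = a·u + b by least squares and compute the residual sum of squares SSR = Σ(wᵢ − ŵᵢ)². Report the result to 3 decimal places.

XᵀX·[a, b]ᵀ = Xᵀw reads: 62·a + 6·b = -173;  6·a + 4·b = -12.
Determinant 62·4 − 6² = 212.
a = ((-173)·4 − 6·(-12))/212 = -155/53; b = (62·(-12) − 6·(-173))/212 = 147/106.
Residuals: -9/106, 57/106, -65/106, 17/106; SSR = 37/53.

SSR = 0.698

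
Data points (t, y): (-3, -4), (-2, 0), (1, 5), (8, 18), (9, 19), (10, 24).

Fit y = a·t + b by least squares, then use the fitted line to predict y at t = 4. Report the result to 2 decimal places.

The normal equations are: 259·a + 23·b = 572;  23·a + 6·b = 62.
det = 259·6 − 23² = 1025.
a = (572·6 − 23·62)/1025 = 2006/1025; b = (259·62 − 23·572)/1025 = 2902/1025.
At t = 4: ŷ = (2006/1025)·(4) + (2902/1025)·(1) = 10926/1025.

ŷ = 10.66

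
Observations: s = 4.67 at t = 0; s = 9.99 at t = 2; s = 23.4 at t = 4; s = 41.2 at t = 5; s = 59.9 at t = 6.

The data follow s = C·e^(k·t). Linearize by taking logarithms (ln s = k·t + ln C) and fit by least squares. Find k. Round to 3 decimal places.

Linearized form: ln s = k·t + ln C. From the 5 transformed points,
Σt = 17.0000, Σ(t)² = 81.0000, Σln s = 14.8066, Σt·ln s = 60.3624.
Normal system: [[81.0000, 17.0000]; [17.0000, 5]]·[k, ln C]ᵀ = [60.3624, 14.8066]ᵀ.
Slope k = (n·Σt·ln s − Σt·Σln s)/(n·Σ(t)² − (Σt)²) = (5·60.3624 − 17.0000·14.8066)/116.0000 = 0.43189; ln C = (Σln s − k·Σt)/n = 1.49288.

k = 0.432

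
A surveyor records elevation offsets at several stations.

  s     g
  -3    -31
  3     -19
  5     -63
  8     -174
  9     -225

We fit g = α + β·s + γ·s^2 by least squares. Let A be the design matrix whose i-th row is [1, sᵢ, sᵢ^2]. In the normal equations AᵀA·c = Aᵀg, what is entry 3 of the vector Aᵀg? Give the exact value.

-31386

Entry 3 ↔ basis s^2, so (Aᵀg)_{3} = Σᵢ (s^2)·gᵢ = (9)·(-31) + (9)·(-19) + (25)·(-63) + (64)·(-174) + (81)·(-225) = -31386.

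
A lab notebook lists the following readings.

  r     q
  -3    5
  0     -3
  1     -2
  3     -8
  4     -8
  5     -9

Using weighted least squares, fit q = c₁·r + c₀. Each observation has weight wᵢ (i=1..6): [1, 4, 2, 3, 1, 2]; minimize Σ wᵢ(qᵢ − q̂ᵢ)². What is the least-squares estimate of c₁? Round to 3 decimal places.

Normal-equation sums: Σwᵢ·r·r = 104, Σwᵢ·r = 22, Σwᵢ·1 = 13.
Moment sums: Σwᵢ·r·q = -213, Σwᵢ·q = -61.
det = 104·13 − 22² = 868.
c₁ = ((-213)·13 − 22·(-61))/868 = -1427/868; c₀ = (104·(-61) − 22·(-213))/868 = -829/434.

c₁ = -1.644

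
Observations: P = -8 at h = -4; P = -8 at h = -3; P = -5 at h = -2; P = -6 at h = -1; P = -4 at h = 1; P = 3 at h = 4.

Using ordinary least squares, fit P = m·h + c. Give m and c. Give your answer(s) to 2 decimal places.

With design matrix A, AᵀA = [[47, -5]; [-5, 6]] and AᵀP = [80, -28]ᵀ.
Eliminating c: 6·(row 1) − (-5)·(row 2) gives 257·m = 6·80 − (-5)·(-28) = 340, so m = 340/257.
Then c = ((-28) − (-5)·(340/257))/6 = -916/257.

m = 1.32, c = -3.56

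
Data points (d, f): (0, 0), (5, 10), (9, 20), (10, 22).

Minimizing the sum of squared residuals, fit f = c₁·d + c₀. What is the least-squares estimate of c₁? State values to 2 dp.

c₁ = 2.23

Entries of XᵀX: Σd·d = 206, Σd = 24, Σ1 = 4.
For Xᵀf: Σd·f = 450, Σf = 52.
So XᵀX·[c₁, c₀]ᵀ = Xᵀf: [[206, 24]; [24, 4]]·[c₁, c₀]ᵀ = [450, 52]ᵀ.
Determinant 206·4 − 24² = 248.
c₁ = (450·4 − 24·52)/248 = 69/31; c₀ = (206·52 − 24·450)/248 = -11/31.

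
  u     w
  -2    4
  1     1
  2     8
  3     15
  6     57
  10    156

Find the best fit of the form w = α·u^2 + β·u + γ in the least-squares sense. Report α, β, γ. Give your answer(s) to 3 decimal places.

Setting ∂/∂α … = 0 gives: 11410·α + 1244·β + 154·γ = 17836;  1244·α + 154·β + 20·γ = 1956;  154·α + 20·β + 6·γ = 241.
(Σu^2·u^2 = 11410, Σu^2·u = 1244, Σu^2 = 154, Σu·u = 154, Σu = 20, Σ1 = 6, Σu^2·w = 17836, Σu·w = 1956, Σw = 241.)
Solving the 3×3 system (Gaussian elimination) gives α = 262871/176100, β = 31241/44025, γ = -30073/58700.

α = 1.493, β = 0.710, γ = -0.512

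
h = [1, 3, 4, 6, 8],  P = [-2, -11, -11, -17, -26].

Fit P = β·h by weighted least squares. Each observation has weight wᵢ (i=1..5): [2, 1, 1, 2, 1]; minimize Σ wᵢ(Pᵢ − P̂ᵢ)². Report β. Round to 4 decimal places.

β = -3.0245

The normal system XᵀWX·[β]ᵀ = XᵀWP is [[163]]·[β]ᵀ = [-493]ᵀ.
Hence β = -493 / 163 ≈ -3.02454.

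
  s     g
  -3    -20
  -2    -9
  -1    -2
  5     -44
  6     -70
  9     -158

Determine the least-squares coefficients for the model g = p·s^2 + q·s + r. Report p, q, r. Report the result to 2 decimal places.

Entries of XᵀX: Σs^2·s^2 = 8580, Σs^2·s = 1034, Σs^2 = 156, Σs·s = 156, Σs = 14, Σ1 = 6.
Moment sums: Σs^2·g = -16636, Σs·g = -1982, Σg = -303.
XᵀX·[p, q, r]ᵀ = Xᵀg becomes [[8580, 1034, 156]; [1034, 156, 14]; [156, 14, 6]]·[p, q, r]ᵀ = [-16636, -1982, -303]ᵀ.
Solving the 3×3 system (Gaussian elimination) gives p = -67771/32718, q = 4988/5453, r = 39955/32718.

p = -2.07, q = 0.91, r = 1.22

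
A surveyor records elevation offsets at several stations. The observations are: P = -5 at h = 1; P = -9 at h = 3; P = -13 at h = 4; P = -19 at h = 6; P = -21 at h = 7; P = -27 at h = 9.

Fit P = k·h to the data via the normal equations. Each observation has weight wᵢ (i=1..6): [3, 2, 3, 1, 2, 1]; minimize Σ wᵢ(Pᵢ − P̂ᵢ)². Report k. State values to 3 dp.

Sums needed: Σwᵢ·h·h = 284.
And Σwᵢ·h·P = -876.
Hence k = -876 / 284 ≈ -3.08451.

k = -3.085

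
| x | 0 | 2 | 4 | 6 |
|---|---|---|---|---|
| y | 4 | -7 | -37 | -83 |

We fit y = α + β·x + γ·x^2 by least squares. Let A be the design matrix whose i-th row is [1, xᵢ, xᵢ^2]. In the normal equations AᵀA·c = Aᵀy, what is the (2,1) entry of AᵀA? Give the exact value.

Row 2 ↔ basis x, column 1 ↔ basis 1, so (AᵀA)_{2,1} = Σᵢ x = (0)·(1) + (2)·(1) + (4)·(1) + (6)·(1) = 12.

12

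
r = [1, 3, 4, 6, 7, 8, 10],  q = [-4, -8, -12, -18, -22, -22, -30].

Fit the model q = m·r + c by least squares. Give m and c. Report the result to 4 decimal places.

Compute the Gram sums: Σr·r = 275, Σr = 39, Σ1 = 7.
Moment sums: Σr·q = -814, Σq = -116.
AᵀA·[m, c]ᵀ = Aᵀq becomes [[275, 39]; [39, 7]]·[m, c]ᵀ = [-814, -116]ᵀ.
Determinant 275·7 − 39² = 404.
m = ((-814)·7 − 39·(-116))/404 = -587/202; c = (275·(-116) − 39·(-814))/404 = -77/202.

m = -2.9059, c = -0.3812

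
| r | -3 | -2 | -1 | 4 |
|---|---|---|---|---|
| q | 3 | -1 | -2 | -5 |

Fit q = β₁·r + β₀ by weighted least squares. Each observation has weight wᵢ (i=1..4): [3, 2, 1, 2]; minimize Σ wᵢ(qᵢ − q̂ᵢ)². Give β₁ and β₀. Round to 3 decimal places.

β₁ = -1.020, β₀ = -1.390

From the data, Σwᵢ·r·r = 68, Σwᵢ·r = -6, Σwᵢ·1 = 8.
For AᵀWq: Σwᵢ·r·q = -61, Σwᵢ·q = -5.
det = 68·8 − (-6)² = 508.
β₁ = ((-61)·8 − (-6)·(-5))/508 = -259/254; β₀ = (68·(-5) − (-6)·(-61))/508 = -353/254.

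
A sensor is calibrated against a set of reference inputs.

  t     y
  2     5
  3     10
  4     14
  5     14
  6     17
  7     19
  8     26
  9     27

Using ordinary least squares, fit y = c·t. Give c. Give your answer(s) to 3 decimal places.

From the data, Σt·t = 284.
Right-hand side: Σt·y = 852.
MᵀM·[c]ᵀ = Mᵀy becomes [[284]]·[c]ᵀ = [852]ᵀ.
c = 852/284 = 3.

c = 3.000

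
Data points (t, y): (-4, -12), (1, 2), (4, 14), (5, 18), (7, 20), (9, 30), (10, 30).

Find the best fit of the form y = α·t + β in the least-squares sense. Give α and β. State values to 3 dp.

Sums needed: Σt·t = 288, Σt = 32, Σ1 = 7.
Moment sums: Σt·y = 906, Σy = 102.
MᵀM·[α, β]ᵀ = Mᵀy becomes [[288, 32]; [32, 7]]·[α, β]ᵀ = [906, 102]ᵀ.
Δ = 288·7 − 32² = 992.
α = (906·7 − 32·102)/992 = 1539/496; β = (288·102 − 32·906)/992 = 12/31.

α = 3.103, β = 0.387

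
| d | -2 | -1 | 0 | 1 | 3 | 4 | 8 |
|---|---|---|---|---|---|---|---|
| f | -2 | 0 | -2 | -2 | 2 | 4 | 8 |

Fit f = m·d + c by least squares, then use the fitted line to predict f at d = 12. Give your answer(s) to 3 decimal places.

XᵀX·[m, c]ᵀ = Xᵀf reads: 95·m + 13·c = 88;  13·m + 7·c = 8.
Eliminating c: 7·(row 1) − 13·(row 2) gives 496·m = 7·88 − 13·8 = 512, so m = 32/31.
Then c = (8 − 13·(32/31))/7 = -24/31.
At d = 12: f̂ = (32/31)·(12) + (-24/31)·(1) = 360/31.

f̂ = 11.613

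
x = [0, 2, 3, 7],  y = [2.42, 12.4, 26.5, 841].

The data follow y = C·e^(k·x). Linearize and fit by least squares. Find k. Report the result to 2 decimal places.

Linearized form: ln y = k·x + ln C. From the 4 transformed points,
XᵀX = [[62.0000, 12.0000]; [12.0000, 4]], rhs = [62.0090, 13.4132]ᵀ  (here Σx = 12.0000, Σ(x)² = 62.0000, Σln y = 13.4132, Σx·ln y = 62.0090).
Δ = 62.0000·4 − (12.0000)² = 104.0000; k = (62.0090·4 − 12.0000·13.4132)/104.0000 = 0.83728, ln C = (62.0000·13.4132 − 12.0000·62.0090)/104.0000 = 0.84145.

k = 0.84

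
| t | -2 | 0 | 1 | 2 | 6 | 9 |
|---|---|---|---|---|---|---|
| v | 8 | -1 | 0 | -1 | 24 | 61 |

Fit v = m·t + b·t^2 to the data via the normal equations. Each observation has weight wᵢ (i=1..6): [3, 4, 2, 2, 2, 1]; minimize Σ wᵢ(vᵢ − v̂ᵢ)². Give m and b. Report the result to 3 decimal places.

Sums needed: Σwᵢ·t·t = 175, Σwᵢ·t·t^2 = 1155, Σwᵢ·t^2·t^2 = 9235.
Right-hand side: Σwᵢ·t·v = 785, Σwᵢ·t^2·v = 6757.
Normal equations: [[175, 1155]; [1155, 9235]]·[m, b]ᵀ = [785, 6757]ᵀ.
Δ = 175·9235 − 1155² = 282100.
m = (785·9235 − 1155·6757)/282100 = -27743/14105; b = (175·6757 − 1155·785)/282100 = 394/403.

m = -1.967, b = 0.978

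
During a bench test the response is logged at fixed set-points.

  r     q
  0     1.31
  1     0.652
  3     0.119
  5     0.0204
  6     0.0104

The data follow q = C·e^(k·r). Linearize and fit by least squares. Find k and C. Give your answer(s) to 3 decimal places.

With ln qᵢ as the transformed response and rᵢ as the regressor:
XᵀX = [[71.0000, 15.0000]; [15.0000, 5]], rhs = [-53.6704, -10.7445]ᵀ  (here Σr = 15.0000, Σ(r)² = 71.0000, Σln q = -10.7445, Σr·ln q = -53.6704).
Solving (det = 130.0000): k = -0.82450, ln C = 0.32460, so C = exp(0.32460) = 1.38347.

k = -0.824, C = 1.383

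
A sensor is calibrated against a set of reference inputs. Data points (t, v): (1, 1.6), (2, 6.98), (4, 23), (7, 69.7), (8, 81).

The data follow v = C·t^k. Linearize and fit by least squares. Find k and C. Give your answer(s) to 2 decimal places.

k = 1.89, C = 1.71

Taking logs, ln v = k·ln t + ln C, so regress ln v on ln t.
XᵀX = [[10.5129, 6.1048]; [6.1048, 5]], rhs = [23.0904, 14.1872]ᵀ  (here Σln t = 6.1048, Σ(ln t)² = 10.5129, Σln v = 14.1872, Σln t·ln v = 23.0904).
Solving (det = 15.2960): k = 1.88558, ln C = 0.53522, so C = exp(0.53522) = 1.70783.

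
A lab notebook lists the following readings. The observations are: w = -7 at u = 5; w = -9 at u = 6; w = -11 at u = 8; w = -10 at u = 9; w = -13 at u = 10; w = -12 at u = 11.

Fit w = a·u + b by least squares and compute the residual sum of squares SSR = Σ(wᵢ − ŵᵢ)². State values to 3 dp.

Forming MᵀM = [[427, 49]; [49, 6]] and Mᵀw = [-529, -62]ᵀ gives MᵀM·[a, b]ᵀ = Mᵀw.
Δ = 427·6 − 49² = 161.
a = ((-529)·6 − 49·(-62))/161 = -136/161; b = (427·(-62) − 49·(-529))/161 = -79/23.
Residuals: 106/161, -80/161, -130/161, 167/161, -180/161, 117/161; SSR = 674/161.

SSR = 4.186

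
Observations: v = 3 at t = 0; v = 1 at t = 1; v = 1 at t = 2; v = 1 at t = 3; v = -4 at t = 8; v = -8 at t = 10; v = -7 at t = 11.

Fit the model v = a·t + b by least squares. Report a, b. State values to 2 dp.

a = -0.95, b = 2.90

Entries of XᵀX: Σt·t = 299, Σt = 35, Σ1 = 7.
Right-hand side: Σt·v = -183, Σv = -13.
XᵀX·[a, b]ᵀ = Xᵀv becomes [[299, 35]; [35, 7]]·[a, b]ᵀ = [-183, -13]ᵀ.
Δ = 299·7 − 35² = 868.
a = ((-183)·7 − 35·(-13))/868 = -59/62; b = (299·(-13) − 35·(-183))/868 = 1259/434.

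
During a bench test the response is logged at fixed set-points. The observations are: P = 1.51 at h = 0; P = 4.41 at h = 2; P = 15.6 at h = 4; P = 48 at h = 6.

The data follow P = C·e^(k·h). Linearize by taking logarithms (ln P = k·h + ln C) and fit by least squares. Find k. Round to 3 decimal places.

Linearized form: ln P = k·h + ln C. From the 4 transformed points,
XᵀX = [[56.0000, 12.0000]; [12.0000, 4]], rhs = [37.1840, 8.5145]ᵀ  (here Σh = 12.0000, Σ(h)² = 56.0000, Σln P = 8.5145, Σh·ln P = 37.1840).
Slope k = (n·Σh·ln P − Σh·Σln P)/(n·Σ(h)² − (Σh)²) = (4·37.1840 − 12.0000·8.5145)/80.0000 = 0.58203; ln C = (Σln P − k·Σh)/n = 0.38251.

k = 0.582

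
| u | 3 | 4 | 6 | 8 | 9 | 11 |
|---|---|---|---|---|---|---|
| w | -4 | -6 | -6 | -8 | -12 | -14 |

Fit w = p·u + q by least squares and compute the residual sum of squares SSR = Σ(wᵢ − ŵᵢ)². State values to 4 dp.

SSR = 7.5730

Setting ∂/∂p … = 0 gives: 327·p + 41·q = -398;  41·p + 6·q = -50.
Eliminating q: 6·(row 1) − 41·(row 2) gives 281·p = 6·(-398) − 41·(-50) = -338, so p = -338/281.
Then q = ((-50) − 41·(-338/281))/6 = -32/281.
Residuals: -78/281, -302/281, 374/281, 488/281, -298/281, -184/281; SSR = 2128/281.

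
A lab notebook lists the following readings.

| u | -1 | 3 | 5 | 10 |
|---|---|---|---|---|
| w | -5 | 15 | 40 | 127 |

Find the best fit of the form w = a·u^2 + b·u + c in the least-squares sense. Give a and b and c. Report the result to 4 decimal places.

a = 0.9441, b = 3.5497, c = -2.7010

With design matrix M, MᵀM = [[10707, 1151, 135]; [1151, 135, 17]; [135, 17, 4]] and Mᵀw = [13830, 1520, 177]ᵀ.
Row-reducing yields a = 24898/26371, b = 93609/26371, c = -71229/26371.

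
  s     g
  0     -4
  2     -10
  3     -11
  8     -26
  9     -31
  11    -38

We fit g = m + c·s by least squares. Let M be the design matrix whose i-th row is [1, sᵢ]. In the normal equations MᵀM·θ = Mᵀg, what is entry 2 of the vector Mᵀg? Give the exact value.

Entry 2 ↔ basis s, so (Mᵀg)_{2} = Σᵢ (s)·gᵢ = (0)·(-4) + (2)·(-10) + (3)·(-11) + (8)·(-26) + (9)·(-31) + (11)·(-38) = -958.

-958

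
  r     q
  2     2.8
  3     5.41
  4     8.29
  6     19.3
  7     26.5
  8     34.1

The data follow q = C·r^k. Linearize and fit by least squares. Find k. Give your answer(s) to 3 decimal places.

k = 1.822

Linearized form: ln q = k·ln r + ln C. From the 6 transformed points,
AᵀA = [[14.9303, 8.9952]; [8.9952, 6]], rhs = [24.5203, 14.5995]ᵀ  (here Σln r = 8.9952, Σ(ln r)² = 14.9303, Σln q = 14.5995, Σln r·ln q = 24.5203).
Slope k = (n·Σln r·ln q − Σln r·Σln q)/(n·Σ(ln r)² − (Σln r)²) = (6·24.5203 − 8.9952·14.5995)/8.6686 = 1.82234; ln C = (Σln q − k·Σln r)/n = -0.29880.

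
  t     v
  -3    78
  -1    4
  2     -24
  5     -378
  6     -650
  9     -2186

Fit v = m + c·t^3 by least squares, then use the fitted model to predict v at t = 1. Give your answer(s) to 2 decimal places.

AᵀA·[m, c]ᵀ = Aᵀv reads: 6·m + 1050·c = -3156;  1050·m + 594516·c = -1783546.
Δ = 6·594516 − 1050² = 2464596.
m = ((-3156)·594516 − 1050·(-1783546))/2464596 = -297433/205383; c = (6·(-1783546) − 1050·(-3156))/2464596 = -615623/205383.
At t = 1: v̂ = (-297433/205383)·(1) + (-615623/205383)·(1) = -304352/68461.

v̂ = -4.45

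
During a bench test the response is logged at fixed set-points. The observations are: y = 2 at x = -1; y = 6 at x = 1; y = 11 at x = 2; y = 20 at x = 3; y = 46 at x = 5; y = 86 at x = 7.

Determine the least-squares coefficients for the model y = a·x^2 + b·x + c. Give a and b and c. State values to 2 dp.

Entries of MᵀM: Σx^2·x^2 = 3125, Σx^2·x = 503, Σx^2 = 89, Σx·x = 89, Σx = 17, Σ1 = 6.
And Σx^2·y = 5596, Σx·y = 918, Σy = 171.
Solving the 3×3 system (Gaussian elimination) gives a = 347/231, b = 1604/1155, c = 879/385.

a = 1.50, b = 1.39, c = 2.28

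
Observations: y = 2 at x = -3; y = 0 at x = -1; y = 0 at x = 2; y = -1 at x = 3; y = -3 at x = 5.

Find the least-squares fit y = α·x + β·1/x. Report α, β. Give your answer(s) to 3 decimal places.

α = -0.595, β = 0.908

With design matrix A, AᵀA = [[48, 5]; [5, 1361/900]] and Aᵀy = [-24, -8/5]ᵀ.
Determinant 48·(1361/900) − 5² = 3569/75.
α = ((-24)·(1361/900) − 5·(-8/5))/(3569/75) = -2122/3569; β = (48·(-8/5) − 5·(-24))/(3569/75) = 3240/3569.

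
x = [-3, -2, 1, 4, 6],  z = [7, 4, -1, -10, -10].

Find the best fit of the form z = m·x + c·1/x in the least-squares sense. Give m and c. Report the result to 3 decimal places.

From the data, Σx·x = 66, Σx·1/x = 5, Σ1/x·1/x = 209/144.
Right-hand side: Σx·z = -130, Σ1/x·z = -19/2.
Eliminating c: (209/144)·(row 1) − 5·(row 2) gives (1699/24)·m = (209/144)·(-130) − 5·(-19/2) = -10165/72, so m = -10165/5097.
Then c = ((-19/2) − 5·(-10165/5097))/(209/144) = 552/1699.

m = -1.994, c = 0.325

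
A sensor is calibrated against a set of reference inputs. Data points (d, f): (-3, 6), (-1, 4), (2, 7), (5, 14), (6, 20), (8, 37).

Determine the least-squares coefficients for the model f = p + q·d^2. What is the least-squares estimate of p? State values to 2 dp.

p = 2.78

Forming XᵀX = [[6, 139]; [139, 6115]] and Xᵀf = [88, 3524]ᵀ gives XᵀX·[p, q]ᵀ = Xᵀf.
Eliminating q: 6115·(row 1) − 139·(row 2) gives 17369·p = 6115·88 − 139·3524 = 48284, so p = 48284/17369.
Then q = (3524 − 139·(48284/17369))/6115 = 8912/17369.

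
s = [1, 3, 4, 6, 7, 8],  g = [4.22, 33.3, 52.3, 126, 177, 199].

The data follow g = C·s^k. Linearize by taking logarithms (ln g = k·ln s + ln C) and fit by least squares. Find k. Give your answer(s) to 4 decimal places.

k = 1.8854

With ln gᵢ as the transformed response and ln sᵢ as the regressor:
Σln s = 8.3020, Σ(ln s)² = 14.4498, Σln g = 24.2081, Σln s·ln g = 39.0817.
Equations: 14.4498·k + 8.3020·ln C = 39.0817;  8.3020·k + 6·ln C = 24.2081.
Slope k = (n·Σln s·ln g − Σln s·Σln g)/(n·Σ(ln s)² − (Σln s)²) = (6·39.0817 − 8.3020·24.2081)/17.7753 = 1.88542; ln C = (Σln g − k·Σln s)/n = 1.42589.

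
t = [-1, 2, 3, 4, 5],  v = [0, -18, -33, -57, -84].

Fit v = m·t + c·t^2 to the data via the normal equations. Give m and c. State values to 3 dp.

Sums needed: Σt·t = 55, Σt·t^2 = 223, Σt^2·t^2 = 979.
Moment sums: Σt·v = -783, Σt^2·v = -3381.
Determinant 55·979 − 223² = 4116.
m = ((-783)·979 − 223·(-3381))/4116 = -2099/686; c = (55·(-3381) − 223·(-783))/4116 = -1891/686.

m = -3.060, c = -2.757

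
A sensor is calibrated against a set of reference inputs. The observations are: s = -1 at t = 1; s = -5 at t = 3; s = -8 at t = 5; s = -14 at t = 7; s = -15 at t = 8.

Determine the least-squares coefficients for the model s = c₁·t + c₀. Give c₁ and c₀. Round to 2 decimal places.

Setting ∂/∂c₁ … = 0 gives: 148·c₁ + 24·c₀ = -274;  24·c₁ + 5·c₀ = -43.
(Σt·t = 148, Σt = 24, Σ1 = 5, Σt·s = -274, Σs = -43.)
Δ = 148·5 − 24² = 164.
c₁ = ((-274)·5 − 24·(-43))/164 = -169/82; c₀ = (148·(-43) − 24·(-274))/164 = 53/41.

c₁ = -2.06, c₀ = 1.29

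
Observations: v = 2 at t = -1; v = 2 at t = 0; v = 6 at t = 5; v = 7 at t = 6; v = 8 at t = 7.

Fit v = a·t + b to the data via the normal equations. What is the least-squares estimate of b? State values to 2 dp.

The normal system MᵀM·[a, b]ᵀ = Mᵀv is [[111, 17]; [17, 5]]·[a, b]ᵀ = [126, 25]ᵀ.
det = 111·5 − 17² = 266.
a = (126·5 − 17·25)/266 = 205/266; b = (111·25 − 17·126)/266 = 633/266.

b = 2.38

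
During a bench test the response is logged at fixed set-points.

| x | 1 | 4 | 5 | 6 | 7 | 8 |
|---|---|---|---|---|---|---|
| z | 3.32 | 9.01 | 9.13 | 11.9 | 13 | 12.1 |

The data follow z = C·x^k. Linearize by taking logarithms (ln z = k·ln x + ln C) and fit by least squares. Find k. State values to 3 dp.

k = 0.662

With ln zᵢ as the transformed response and ln xᵢ as the regressor:
Σln x = 8.8128, Σ(ln x)² = 15.8331, Σln z = 13.1446, Σln x·ln z = 21.2199.
Equations: 15.8331·k + 8.8128·ln C = 21.2199;  8.8128·k + 6·ln C = 13.1446.
Solving (det = 17.3327): k = 0.66225, ln C = 1.21804.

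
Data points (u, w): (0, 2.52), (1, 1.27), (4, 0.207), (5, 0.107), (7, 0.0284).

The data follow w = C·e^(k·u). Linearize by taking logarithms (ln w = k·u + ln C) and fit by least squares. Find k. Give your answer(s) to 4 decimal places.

With ln wᵢ as the transformed response and uᵢ as the regressor:
Σu = 17.0000, Σ(u)² = 91.0000, Σln w = -6.2081, Σu·ln w = -42.1653.
Equations: 91.0000·k + 17.0000·ln C = -42.1653;  17.0000·k + 5·ln C = -6.2081.
Slope k = (n·Σu·ln w − Σu·Σln w)/(n·Σ(u)² − (Σu)²) = (5·-42.1653 − 17.0000·-6.2081)/166.0000 = -0.63428; ln C = (Σln w − k·Σu)/n = 0.91493.

k = -0.6343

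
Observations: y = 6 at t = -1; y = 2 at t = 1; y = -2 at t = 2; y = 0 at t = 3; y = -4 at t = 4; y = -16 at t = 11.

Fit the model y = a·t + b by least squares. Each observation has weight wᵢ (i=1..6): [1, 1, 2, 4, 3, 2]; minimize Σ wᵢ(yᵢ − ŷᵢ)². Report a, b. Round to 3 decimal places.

Sums needed: Σwᵢ·t·t = 336, Σwᵢ·t = 50, Σwᵢ·1 = 13.
Moment sums: Σwᵢ·t·y = -412, Σwᵢ·y = -40.
Normal equations: [[336, 50]; [50, 13]]·[a, b]ᵀ = [-412, -40]ᵀ.
Δ = 336·13 − 50² = 1868.
a = ((-412)·13 − 50·(-40))/1868 = -839/467; b = (336·(-40) − 50·(-412))/1868 = 1790/467.

a = -1.797, b = 3.833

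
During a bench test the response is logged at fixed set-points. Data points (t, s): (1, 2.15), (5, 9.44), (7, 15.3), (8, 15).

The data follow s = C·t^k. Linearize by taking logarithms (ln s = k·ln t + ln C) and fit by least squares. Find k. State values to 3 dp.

Let Y = ln s. Fitting Y = k·ln t + ln C by least squares:
XᵀX = [[10.7009, 5.6348]; [5.6348, 4]], rhs = [14.5525, 8.4463]ᵀ  (here Σln t = 5.6348, Σ(ln t)² = 10.7009, Σln s = 8.4463, Σln t·ln s = 14.5525).
Slope k = (n·Σln t·ln s − Σln t·Σln s)/(n·Σ(ln t)² − (Σln t)²) = (4·14.5525 − 5.6348·8.4463)/11.0529 = 0.96054; ln C = (Σln s − k·Σln t)/n = 0.75847.

k = 0.961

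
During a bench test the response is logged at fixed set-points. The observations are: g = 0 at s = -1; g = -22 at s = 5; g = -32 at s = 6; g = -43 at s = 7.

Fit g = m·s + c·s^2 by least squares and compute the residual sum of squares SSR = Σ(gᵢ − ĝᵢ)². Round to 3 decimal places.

Entries of AᵀA: Σs·s = 111, Σs·s^2 = 683, Σs^2·s^2 = 4323.
And Σs·g = -603, Σs^2·g = -3809.
So AᵀA·[m, c]ᵀ = Aᵀg: [[111, 683]; [683, 4323]]·[m, c]ᵀ = [-603, -3809]ᵀ.
Eliminating c: 4323·(row 1) − 683·(row 2) gives 13364·m = 4323·(-603) − 683·(-3809) = -5222, so m = -2611/6682.
Then c = ((-3809) − 683·(-2611/6682))/4323 = -5475/6682.
Residuals: 1432/3341, 1463/3341, -529/3341, -387/3341; SSR = 1383/3341.

SSR = 0.414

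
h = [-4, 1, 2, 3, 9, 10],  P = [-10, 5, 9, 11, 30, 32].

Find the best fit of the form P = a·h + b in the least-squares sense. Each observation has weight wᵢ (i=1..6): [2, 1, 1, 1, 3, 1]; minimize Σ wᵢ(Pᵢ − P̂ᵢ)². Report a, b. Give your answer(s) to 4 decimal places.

Normal-equation sums: Σwᵢ·h·h = 389, Σwᵢ·h = 35, Σwᵢ·1 = 9.
Right-hand side: Σwᵢ·h·P = 1266, Σwᵢ·P = 127.
Normal equations: [[389, 35]; [35, 9]]·[a, b]ᵀ = [1266, 127]ᵀ.
det = 389·9 − 35² = 2276.
a = (1266·9 − 35·127)/2276 = 6949/2276; b = (389·127 − 35·1266)/2276 = 5093/2276.

a = 3.0532, b = 2.2377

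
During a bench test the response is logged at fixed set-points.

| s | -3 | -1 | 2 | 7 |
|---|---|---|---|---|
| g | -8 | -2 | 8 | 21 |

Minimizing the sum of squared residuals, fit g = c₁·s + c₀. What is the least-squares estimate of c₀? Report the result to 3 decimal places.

c₀ = 1.110

Forming XᵀX = [[63, 5]; [5, 4]] and Xᵀg = [189, 19]ᵀ gives XᵀX·[c₁, c₀]ᵀ = Xᵀg.
Eliminating c₀: 4·(row 1) − 5·(row 2) gives 227·c₁ = 4·189 − 5·19 = 661, so c₁ = 661/227.
Then c₀ = (19 − 5·(661/227))/4 = 252/227.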